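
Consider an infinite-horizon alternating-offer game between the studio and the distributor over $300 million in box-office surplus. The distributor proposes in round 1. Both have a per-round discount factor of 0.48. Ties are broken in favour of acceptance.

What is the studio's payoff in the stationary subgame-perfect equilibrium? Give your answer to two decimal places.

97.30

When the distributor proposes, the studio accepts any offer worth at least 0.48 times what the studio would get by proposing next round; and vice versa.
This gives x = 300 − 0.48y and y = 300 − 0.48x, where x and y are each side's share when it proposes.
Hence (1 − 0.48·0.48)x = 300(1 − 0.48), i.e. 0.7696·x = 156.
x ≈ 202.7027; the studio's share is 300 − x ≈ 97.2973.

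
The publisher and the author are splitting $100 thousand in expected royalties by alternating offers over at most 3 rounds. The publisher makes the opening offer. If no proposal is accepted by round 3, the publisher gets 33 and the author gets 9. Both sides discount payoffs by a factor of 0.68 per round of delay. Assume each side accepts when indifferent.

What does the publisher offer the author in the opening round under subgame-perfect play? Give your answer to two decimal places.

Round 3 (the publisher proposes): the author gets 9 if talks fail, so the publisher offers 9 and keeps 91.
Round 2 (the author proposes): the publisher can get 91 next round, worth 0.68 × 91 = 61.88 now; the author offers that and keeps 38.12.
Round 1 (the publisher proposes): the author can get 38.12 next round, worth 0.68 × 38.12 = 25.9216 now; the publisher offers that and keeps 74.0784.

25.92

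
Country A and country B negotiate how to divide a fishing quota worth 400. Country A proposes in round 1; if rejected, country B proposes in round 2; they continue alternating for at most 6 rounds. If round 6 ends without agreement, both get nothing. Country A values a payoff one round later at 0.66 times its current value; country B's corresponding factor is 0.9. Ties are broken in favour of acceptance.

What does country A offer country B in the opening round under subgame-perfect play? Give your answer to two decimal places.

322.13

By backward induction:
Round 6 (country B proposes): country A will accept anything ≥ 0, so country B offers 0 and keeps 400.
Round 5 (country A proposes): country B can get 400 next round, worth 0.9 × 400 = 360 now. Country A offers 360 and keeps 400 − 360 = 40.
Round 4 (country B proposes): country A can get 40 next round, worth 0.66 × 40 = 26.4 now. Country B offers 26.4 and keeps 400 − 26.4 = 373.6.
Round 3 (country A proposes): country B can get 373.6 next round, worth 0.9 × 373.6 = 336.24 now. Country A offers 336.24 and keeps 400 − 336.24 = 63.76.
Round 2 (country B proposes): country A can get 63.76 next round, worth 0.66 × 63.76 = 42.0816 now, so country B offers 42.0816, keeping 357.9184.
Round 1 (country A proposes): country B can get 357.9184 next round, worth 0.9 × 357.9184 = 322.12656 now. Country A offers 322.12656 and keeps 400 − 322.12656 = 77.87344.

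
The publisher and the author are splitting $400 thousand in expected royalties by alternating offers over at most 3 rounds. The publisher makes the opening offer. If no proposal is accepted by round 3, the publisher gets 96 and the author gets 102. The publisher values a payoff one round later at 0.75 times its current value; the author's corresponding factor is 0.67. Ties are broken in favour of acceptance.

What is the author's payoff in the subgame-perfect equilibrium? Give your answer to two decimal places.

By backward induction:
Round 3 (the publisher proposes): the author gets 102 if talks fail, so the publisher offers 102 and keeps 298.
Round 2 (the author proposes): the publisher can get 298 next round, worth 0.75 × 298 = 223.5 now; the author offers that and keeps 176.5.
Round 1 (the publisher proposes): the author can get 176.5 next round, worth 0.67 × 176.5 = 118.255 now. The publisher offers 118.255 and keeps 400 − 118.255 = 281.745.

118.26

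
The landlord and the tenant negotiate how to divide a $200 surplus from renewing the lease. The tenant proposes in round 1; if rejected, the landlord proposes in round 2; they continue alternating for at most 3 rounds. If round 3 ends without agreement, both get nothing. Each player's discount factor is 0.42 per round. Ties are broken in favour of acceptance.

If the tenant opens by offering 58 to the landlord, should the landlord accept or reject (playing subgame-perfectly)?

Accept

Round 3 (the tenant proposes): rejection yields 0 for the landlord; the tenant offers 0 and keeps 200.
Round 2 (the landlord proposes): the tenant can get 200 next round, worth 0.42 × 200 = 84 now; the landlord offers that and keeps 116.
So by rejecting in round 1, the landlord gets 116 next round, worth 0.42 × 116 = 48.72 now.
Offer 58 ≥ 48.72, so the landlord accepts.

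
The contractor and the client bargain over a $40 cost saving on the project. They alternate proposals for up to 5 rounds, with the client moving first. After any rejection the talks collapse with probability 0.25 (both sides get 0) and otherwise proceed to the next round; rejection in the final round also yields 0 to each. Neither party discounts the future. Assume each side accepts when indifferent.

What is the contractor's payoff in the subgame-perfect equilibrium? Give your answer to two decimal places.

11.72

Round 5 (the client proposes): rejection yields 0 for the contractor; the client offers 0 and keeps 40.
Round 4 (the contractor proposes): rejecting gives the client an expected 0.75 × 40 = 30. The contractor offers 30 and keeps 40 − 30 = 10.
Round 3 (the client proposes): rejecting gives the contractor an expected 0.75 × 10 = 7.5. The client offers 7.5 and keeps 40 − 7.5 = 32.5.
Round 2 (the contractor proposes): rejecting gives the client an expected 0.75 × 32.5 = 24.375; the contractor offers that and keeps 15.625.
Round 1 (the client proposes): rejecting gives the contractor an expected 0.75 × 15.625 = 11.71875; the client offers that and keeps 28.28125.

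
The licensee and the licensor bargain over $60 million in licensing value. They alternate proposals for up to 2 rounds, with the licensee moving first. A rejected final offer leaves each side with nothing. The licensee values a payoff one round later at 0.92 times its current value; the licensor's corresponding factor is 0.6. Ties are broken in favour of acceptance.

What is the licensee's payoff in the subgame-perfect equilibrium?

24

By backward induction:
Round 2 (the licensor proposes): the licensee will accept anything ≥ 0, so the licensor offers 0 and keeps 60.
Round 1 (the licensee proposes): the licensor can get 60 next round, worth 0.6 × 60 = 36 now, so the licensee offers 36, keeping 24.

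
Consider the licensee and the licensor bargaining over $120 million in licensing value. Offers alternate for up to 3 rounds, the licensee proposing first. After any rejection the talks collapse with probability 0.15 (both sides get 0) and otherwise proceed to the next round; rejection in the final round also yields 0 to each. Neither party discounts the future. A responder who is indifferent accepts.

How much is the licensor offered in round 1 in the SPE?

15.3

Round 3 (the licensee proposes): rejection yields 0 for the licensor; the licensee offers 0 and keeps 120.
Round 2 (the licensor proposes): rejecting gives the licensee an expected 0.85 × 120 = 102. The licensor offers 102 and keeps 120 − 102 = 18.
Round 1 (the licensee proposes): rejecting gives the licensor an expected 0.85 × 18 = 15.3. The licensee offers 15.3 and keeps 120 − 15.3 = 104.7.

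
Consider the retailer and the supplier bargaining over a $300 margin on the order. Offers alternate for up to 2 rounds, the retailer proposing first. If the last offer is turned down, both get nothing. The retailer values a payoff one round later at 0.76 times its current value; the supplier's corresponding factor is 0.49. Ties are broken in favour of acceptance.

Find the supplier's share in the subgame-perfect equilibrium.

Round 2 (the supplier proposes): the retailer will accept anything ≥ 0, so the supplier offers 0 and keeps 300.
Round 1 (the retailer proposes): the supplier can get 300 next round, worth 0.49 × 300 = 147 now, so the retailer offers 147, keeping 153.

147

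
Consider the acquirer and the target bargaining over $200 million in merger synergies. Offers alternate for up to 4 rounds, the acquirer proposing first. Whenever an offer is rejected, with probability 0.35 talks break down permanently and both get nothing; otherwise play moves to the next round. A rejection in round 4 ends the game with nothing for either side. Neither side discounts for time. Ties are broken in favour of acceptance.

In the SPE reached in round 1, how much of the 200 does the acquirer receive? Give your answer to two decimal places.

Round 4 (the target proposes): the acquirer will accept anything ≥ 0, so the target offers 0 and keeps 200.
Round 3 (the acquirer proposes): rejecting gives the target an expected 0.65 × 200 = 130. The acquirer offers 130 and keeps 200 − 130 = 70.
Round 2 (the target proposes): rejecting gives the acquirer an expected 0.65 × 70 = 45.5. The target offers 45.5 and keeps 200 − 45.5 = 154.5.
Round 1 (the acquirer proposes): rejecting gives the target an expected 0.65 × 154.5 = 100.425; the acquirer offers that and keeps 99.575.

99.58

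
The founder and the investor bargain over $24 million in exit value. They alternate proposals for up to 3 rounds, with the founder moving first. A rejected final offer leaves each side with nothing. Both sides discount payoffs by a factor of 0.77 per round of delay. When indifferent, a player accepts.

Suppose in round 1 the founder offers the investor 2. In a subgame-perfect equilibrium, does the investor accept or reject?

Reject

Round 3 (the founder proposes): rejection yields 0 for the investor; the founder offers 0 and keeps 24.
Round 2 (the investor proposes): the founder can get 24 next round, worth 0.77 × 24 = 18.48 now; the investor offers that and keeps 5.52.
So by rejecting in round 1, the investor gets 5.52 next round, worth 0.77 × 5.52 = 4.2504 now.
Offer 2 < 4.2504, so the investor rejects.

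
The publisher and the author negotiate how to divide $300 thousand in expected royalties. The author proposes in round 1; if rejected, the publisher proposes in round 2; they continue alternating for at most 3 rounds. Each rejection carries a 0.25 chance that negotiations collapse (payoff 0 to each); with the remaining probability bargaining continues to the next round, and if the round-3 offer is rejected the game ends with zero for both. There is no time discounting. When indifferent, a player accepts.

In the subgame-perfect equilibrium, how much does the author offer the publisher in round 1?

56.25

Round 3 (the author proposes): the publisher will accept anything ≥ 0, so the author offers 0 and keeps 300.
Round 2 (the publisher proposes): rejecting gives the author an expected 0.75 × 300 = 225; the publisher offers that and keeps 75.
Round 1 (the author proposes): rejecting gives the publisher an expected 0.75 × 75 = 56.25. The author offers 56.25 and keeps 300 − 56.25 = 243.75.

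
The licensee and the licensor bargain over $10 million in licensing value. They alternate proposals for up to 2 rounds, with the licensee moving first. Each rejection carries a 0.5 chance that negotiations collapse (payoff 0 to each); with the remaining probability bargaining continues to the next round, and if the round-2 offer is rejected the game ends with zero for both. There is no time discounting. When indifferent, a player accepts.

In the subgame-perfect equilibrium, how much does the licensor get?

5

By backward induction:
Round 2 (the licensor proposes): the licensee will accept anything ≥ 0, so the licensor offers 0 and keeps 10.
Round 1 (the licensee proposes): rejecting gives the licensor an expected 0.5 × 10 = 5, so the licensee offers 5, keeping 5.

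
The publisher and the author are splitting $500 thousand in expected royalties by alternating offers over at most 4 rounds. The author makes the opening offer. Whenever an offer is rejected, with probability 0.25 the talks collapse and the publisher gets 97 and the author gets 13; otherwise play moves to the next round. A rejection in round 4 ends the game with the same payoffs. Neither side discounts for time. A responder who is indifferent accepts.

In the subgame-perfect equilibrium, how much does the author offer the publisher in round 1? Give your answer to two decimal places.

Round 4 (the publisher proposes): the author gets 13 if talks fail, so the publisher offers 13 and keeps 487.
Round 3 (the author proposes): rejecting gives the publisher an expected 0.75 × 487 + 0.25 × 97 = 389.5; the author offers that and keeps 110.5.
Round 2 (the publisher proposes): rejecting gives the author an expected 0.75 × 110.5 + 0.25 × 13 = 86.125; the publisher offers that and keeps 413.875.
Round 1 (the author proposes): rejecting gives the publisher an expected 0.75 × 413.875 + 0.25 × 97 = 334.65625; the author offers that and keeps 165.34375.

334.66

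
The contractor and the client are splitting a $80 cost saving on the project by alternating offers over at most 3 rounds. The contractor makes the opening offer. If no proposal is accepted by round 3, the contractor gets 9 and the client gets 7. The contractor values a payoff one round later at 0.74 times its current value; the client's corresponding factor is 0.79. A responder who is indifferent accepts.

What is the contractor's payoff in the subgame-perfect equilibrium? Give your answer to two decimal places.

59.48

Round 3 (the contractor proposes): the client gets 7 if talks fail, so the contractor offers 7 and keeps 73.
Round 2 (the client proposes): the contractor can get 73 next round, worth 0.74 × 73 = 54.02 now. The client offers 54.02 and keeps 80 − 54.02 = 25.98.
Round 1 (the contractor proposes): the client can get 25.98 next round, worth 0.79 × 25.98 = 20.5242 now. The contractor offers 20.5242 and keeps 80 − 20.5242 = 59.4758.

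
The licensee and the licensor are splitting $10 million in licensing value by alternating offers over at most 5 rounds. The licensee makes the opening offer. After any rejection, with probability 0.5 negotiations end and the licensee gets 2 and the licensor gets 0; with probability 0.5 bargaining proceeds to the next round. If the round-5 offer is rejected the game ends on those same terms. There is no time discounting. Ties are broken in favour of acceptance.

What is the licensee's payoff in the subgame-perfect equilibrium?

7.5

By backward induction:
Round 5 (the licensee proposes): the licensor will accept anything ≥ 0, so the licensee offers 0 and keeps 10.
Round 4 (the licensor proposes): rejecting gives the licensee an expected 0.5 × 10 + 0.5 × 2 = 6, so the licensor offers 6, keeping 4.
Round 3 (the licensee proposes): rejecting gives the licensor an expected 0.5 × 4 = 2. The licensee offers 2 and keeps 10 − 2 = 8.
Round 2 (the licensor proposes): rejecting gives the licensee an expected 0.5 × 8 + 0.5 × 2 = 5; the licensor offers that and keeps 5.
Round 1 (the licensee proposes): rejecting gives the licensor an expected 0.5 × 5 = 2.5, so the licensee offers 2.5, keeping 7.5.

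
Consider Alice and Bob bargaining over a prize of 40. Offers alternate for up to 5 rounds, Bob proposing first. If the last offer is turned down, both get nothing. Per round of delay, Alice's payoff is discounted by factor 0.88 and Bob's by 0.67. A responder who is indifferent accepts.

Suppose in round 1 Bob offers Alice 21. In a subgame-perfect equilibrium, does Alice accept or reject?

Round 5 (Bob proposes): Alice will accept anything ≥ 0, so Bob offers 0 and keeps 40.
Round 4 (Alice proposes): Bob can get 40 next round, worth 0.67 × 40 = 26.8 now, so Alice offers 26.8, keeping 13.2.
Round 3 (Bob proposes): Alice can get 13.2 next round, worth 0.88 × 13.2 = 11.616 now, so Bob offers 11.616, keeping 28.384.
Round 2 (Alice proposes): Bob can get 28.384 next round, worth 0.67 × 28.384 = 19.01728 now; Alice offers that and keeps 20.98272.
So by rejecting in round 1, Alice gets 20.98272 next round, worth 0.88 × 20.98272 = 18.4647936 now.
Offer 21 ≥ 18.4647936, so Alice accepts.

Accept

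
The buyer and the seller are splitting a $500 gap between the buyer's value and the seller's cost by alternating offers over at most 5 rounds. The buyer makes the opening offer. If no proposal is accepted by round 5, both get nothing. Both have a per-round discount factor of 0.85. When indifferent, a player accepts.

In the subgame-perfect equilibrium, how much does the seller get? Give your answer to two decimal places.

109.81

Solve by backward induction from round 5.
Round 5 (the buyer proposes): rejection yields 0 for the seller; the buyer offers 0 and keeps 500.
Round 4 (the seller proposes): the buyer can get 500 next round, worth 0.85 × 500 = 425 now, so the seller offers 425, keeping 75.
Round 3 (the buyer proposes): the seller can get 75 next round, worth 0.85 × 75 = 63.75 now, so the buyer offers 63.75, keeping 436.25.
Round 2 (the seller proposes): the buyer can get 436.25 next round, worth 0.85 × 436.25 = 370.8125 now; the seller offers that and keeps 129.1875.
Round 1 (the buyer proposes): the seller can get 129.1875 next round, worth 0.85 × 129.1875 = 109.809375 now. The buyer offers 109.809375 and keeps 500 − 109.809375 = 390.190625.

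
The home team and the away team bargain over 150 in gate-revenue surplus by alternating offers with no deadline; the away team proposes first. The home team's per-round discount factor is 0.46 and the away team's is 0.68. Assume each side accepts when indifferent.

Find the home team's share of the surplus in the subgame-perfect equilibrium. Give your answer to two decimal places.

32.13

When the away team proposes, the home team accepts any offer worth at least 0.46 times what the home team would get by proposing next round; and vice versa.
This gives x = 150 − 0.46y and y = 150 − 0.68x, where x and y are each side's share when it proposes.
Hence (1 − 0.46·0.68)x = 150(1 − 0.46), i.e. 0.6872·x = 81.
x ≈ 117.8696; the home team's share is 150 − x ≈ 32.1304.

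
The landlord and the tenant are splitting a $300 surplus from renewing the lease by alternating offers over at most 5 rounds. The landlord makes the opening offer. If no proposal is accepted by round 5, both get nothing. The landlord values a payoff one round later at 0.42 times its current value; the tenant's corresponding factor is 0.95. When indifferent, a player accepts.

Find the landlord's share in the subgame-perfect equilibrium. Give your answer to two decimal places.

Round 5 (the landlord proposes): the tenant will accept anything ≥ 0, so the landlord offers 0 and keeps 300.
Round 4 (the tenant proposes): the landlord can get 300 next round, worth 0.42 × 300 = 126 now. The tenant offers 126 and keeps 300 − 126 = 174.
Round 3 (the landlord proposes): the tenant can get 174 next round, worth 0.95 × 174 = 165.3 now, so the landlord offers 165.3, keeping 134.7.
Round 2 (the tenant proposes): the landlord can get 134.7 next round, worth 0.42 × 134.7 = 56.574 now. The tenant offers 56.574 and keeps 300 − 56.574 = 243.426.
Round 1 (the landlord proposes): the tenant can get 243.426 next round, worth 0.95 × 243.426 = 231.2547 now, so the landlord offers 231.2547, keeping 68.7453.

68.75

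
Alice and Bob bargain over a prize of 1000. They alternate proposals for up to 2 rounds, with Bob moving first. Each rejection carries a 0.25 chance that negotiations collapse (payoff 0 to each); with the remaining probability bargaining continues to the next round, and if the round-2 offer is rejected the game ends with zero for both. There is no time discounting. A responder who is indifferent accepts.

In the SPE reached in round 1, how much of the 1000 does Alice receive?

Round 2 (Alice proposes): Bob will accept anything ≥ 0, so Alice offers 0 and keeps 1000.
Round 1 (Bob proposes): rejecting gives Alice an expected 0.75 × 1000 = 750. Bob offers 750 and keeps 1000 − 750 = 250.

750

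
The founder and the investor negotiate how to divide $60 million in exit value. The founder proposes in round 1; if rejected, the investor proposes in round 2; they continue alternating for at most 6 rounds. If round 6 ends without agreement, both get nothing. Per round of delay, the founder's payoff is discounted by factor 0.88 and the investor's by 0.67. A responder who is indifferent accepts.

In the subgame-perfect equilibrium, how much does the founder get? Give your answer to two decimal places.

38.36

Round 6 (the investor proposes): rejection yields 0 for the founder; the investor offers 0 and keeps 60.
Round 5 (the founder proposes): the investor can get 60 next round, worth 0.67 × 60 = 40.2 now; the founder offers that and keeps 19.8.
Round 4 (the investor proposes): the founder can get 19.8 next round, worth 0.88 × 19.8 = 17.424 now. The investor offers 17.424 and keeps 60 − 17.424 = 42.576.
Round 3 (the founder proposes): the investor can get 42.576 next round, worth 0.67 × 42.576 = 28.52592 now. The founder offers 28.52592 and keeps 60 − 28.52592 = 31.47408.
Round 2 (the investor proposes): the founder can get 31.47408 next round, worth 0.88 × 31.47408 = 27.6971904 now. The investor offers 27.6971904 and keeps 60 − 27.6971904 = 32.3028096.
Round 1 (the founder proposes): the investor can get 32.3028096 next round, worth 0.67 × 32.3028096 = 21.642882432 now; the founder offers that and keeps 38.357117568.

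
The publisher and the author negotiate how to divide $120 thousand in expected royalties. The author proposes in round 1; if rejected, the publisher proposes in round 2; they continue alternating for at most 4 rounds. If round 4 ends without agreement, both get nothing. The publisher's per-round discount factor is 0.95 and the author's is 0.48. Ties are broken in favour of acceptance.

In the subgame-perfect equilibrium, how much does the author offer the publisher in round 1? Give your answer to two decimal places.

111.26

Round 4 (the publisher proposes): the author will accept anything ≥ 0, so the publisher offers 0 and keeps 120.
Round 3 (the author proposes): the publisher can get 120 next round, worth 0.95 × 120 = 114 now. The author offers 114 and keeps 120 − 114 = 6.
Round 2 (the publisher proposes): the author can get 6 next round, worth 0.48 × 6 = 2.88 now. The publisher offers 2.88 and keeps 120 − 2.88 = 117.12.
Round 1 (the author proposes): the publisher can get 117.12 next round, worth 0.95 × 117.12 = 111.264 now; the author offers that and keeps 8.736.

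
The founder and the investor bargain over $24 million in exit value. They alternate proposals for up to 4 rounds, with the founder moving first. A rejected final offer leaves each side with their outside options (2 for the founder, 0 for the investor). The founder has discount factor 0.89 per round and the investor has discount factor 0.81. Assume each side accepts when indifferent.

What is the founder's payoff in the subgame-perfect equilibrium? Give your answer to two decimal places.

9.02

By backward induction:
Round 4 (the investor proposes): the founder gets 2 if talks fail, so the investor offers 2 and keeps 22.
Round 3 (the founder proposes): the investor can get 22 next round, worth 0.81 × 22 = 17.82 now, so the founder offers 17.82, keeping 6.18.
Round 2 (the investor proposes): the founder can get 6.18 next round, worth 0.89 × 6.18 = 5.5002 now; the investor offers that and keeps 18.4998.
Round 1 (the founder proposes): the investor can get 18.4998 next round, worth 0.81 × 18.4998 = 14.984838 now; the founder offers that and keeps 9.015162.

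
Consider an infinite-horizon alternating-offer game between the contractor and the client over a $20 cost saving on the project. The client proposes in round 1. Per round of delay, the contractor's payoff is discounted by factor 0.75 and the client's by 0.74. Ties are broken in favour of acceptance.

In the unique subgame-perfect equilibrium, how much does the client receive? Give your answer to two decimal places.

11.24

Let x be the client's share when the client proposes and y be the contractor's share when the contractor proposes.
The contractor accepts iff offered ≥ 0.75·y, so x = 20 − 0.75y. Symmetrically y = 20 − 0.74x.
Substituting: x = 20 − 0.75(20 − 0.74x), giving x(1 − 0.74·0.75) = 20(1 − 0.75).
So x = 20 × 0.25 / 0.445 ≈ 11.2360, and the contractor receives 20 − x ≈ 8.7640.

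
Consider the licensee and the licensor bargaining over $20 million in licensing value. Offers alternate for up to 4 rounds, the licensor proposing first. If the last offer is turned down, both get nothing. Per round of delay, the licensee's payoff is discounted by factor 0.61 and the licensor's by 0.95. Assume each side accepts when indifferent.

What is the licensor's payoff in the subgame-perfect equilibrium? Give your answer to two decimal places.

Round 4 (the licensee proposes): rejection yields 0 for the licensor; the licensee offers 0 and keeps 20.
Round 3 (the licensor proposes): the licensee can get 20 next round, worth 0.61 × 20 = 12.2 now. The licensor offers 12.2 and keeps 20 − 12.2 = 7.8.
Round 2 (the licensee proposes): the licensor can get 7.8 next round, worth 0.95 × 7.8 = 7.41 now, so the licensee offers 7.41, keeping 12.59.
Round 1 (the licensor proposes): the licensee can get 12.59 next round, worth 0.61 × 12.59 = 7.6799 now, so the licensor offers 7.6799, keeping 12.3201.

12.32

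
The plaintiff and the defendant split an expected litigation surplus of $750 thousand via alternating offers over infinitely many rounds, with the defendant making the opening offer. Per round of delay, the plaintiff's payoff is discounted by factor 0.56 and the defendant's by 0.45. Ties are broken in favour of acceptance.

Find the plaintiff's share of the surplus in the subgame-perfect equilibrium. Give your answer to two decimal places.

Let x be the defendant's share when the defendant proposes and y be the plaintiff's share when the plaintiff proposes.
The plaintiff accepts iff offered ≥ 0.56·y, so x = 750 − 0.56y. Symmetrically y = 750 − 0.45x.
Substituting: x = 750 − 0.56(750 − 0.45x), giving x(1 − 0.45·0.56) = 750(1 − 0.56).
So x = 750 × 0.44 / 0.748 ≈ 441.1765, and the plaintiff receives 750 − x ≈ 308.8235.

308.82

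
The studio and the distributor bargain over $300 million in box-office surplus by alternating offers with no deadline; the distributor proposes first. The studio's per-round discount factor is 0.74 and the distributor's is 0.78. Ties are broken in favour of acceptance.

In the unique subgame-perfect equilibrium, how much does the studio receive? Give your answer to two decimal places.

Let x be the distributor's share when the distributor proposes and y be the studio's share when the studio proposes.
The studio accepts iff offered ≥ 0.74·y, so x = 300 − 0.74y. Symmetrically y = 300 − 0.78x.
Substituting: x = 300 − 0.74(300 − 0.78x), giving x(1 − 0.78·0.74) = 300(1 − 0.74).
So x = 300 × 0.26 / 0.4228 ≈ 184.4844, and the studio receives 300 − x ≈ 115.5156.

115.52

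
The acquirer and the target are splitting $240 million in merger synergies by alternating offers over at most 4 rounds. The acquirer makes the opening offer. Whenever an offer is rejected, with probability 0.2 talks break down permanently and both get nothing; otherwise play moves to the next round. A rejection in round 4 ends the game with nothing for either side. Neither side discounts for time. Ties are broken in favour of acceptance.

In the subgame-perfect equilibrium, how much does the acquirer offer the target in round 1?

By backward induction:
Round 4 (the target proposes): the acquirer will accept anything ≥ 0, so the target offers 0 and keeps 240.
Round 3 (the acquirer proposes): rejecting gives the target an expected 0.8 × 240 = 192. The acquirer offers 192 and keeps 240 − 192 = 48.
Round 2 (the target proposes): rejecting gives the acquirer an expected 0.8 × 48 = 38.4, so the target offers 38.4, keeping 201.6.
Round 1 (the acquirer proposes): rejecting gives the target an expected 0.8 × 201.6 = 161.28, so the acquirer offers 161.28, keeping 78.72.

161.28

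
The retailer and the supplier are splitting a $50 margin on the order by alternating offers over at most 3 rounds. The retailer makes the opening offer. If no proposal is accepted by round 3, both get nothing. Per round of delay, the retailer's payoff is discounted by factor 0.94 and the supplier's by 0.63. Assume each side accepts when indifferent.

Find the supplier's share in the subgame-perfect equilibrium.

Round 3 (the retailer proposes): rejection yields 0 for the supplier; the retailer offers 0 and keeps 50.
Round 2 (the supplier proposes): the retailer can get 50 next round, worth 0.94 × 50 = 47 now, so the supplier offers 47, keeping 3.
Round 1 (the retailer proposes): the supplier can get 3 next round, worth 0.63 × 3 = 1.89 now; the retailer offers that and keeps 48.11.

1.89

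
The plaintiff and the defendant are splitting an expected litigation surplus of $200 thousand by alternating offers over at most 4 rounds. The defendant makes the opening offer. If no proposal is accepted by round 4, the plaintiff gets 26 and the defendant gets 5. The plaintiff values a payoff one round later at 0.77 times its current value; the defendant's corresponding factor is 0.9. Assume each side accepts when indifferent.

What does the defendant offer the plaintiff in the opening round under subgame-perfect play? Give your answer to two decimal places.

Round 4 (the plaintiff proposes): the defendant gets 5 if talks fail, so the plaintiff offers 5 and keeps 195.
Round 3 (the defendant proposes): the plaintiff can get 195 next round, worth 0.77 × 195 = 150.15 now. The defendant offers 150.15 and keeps 200 − 150.15 = 49.85.
Round 2 (the plaintiff proposes): the defendant can get 49.85 next round, worth 0.9 × 49.85 = 44.865 now; the plaintiff offers that and keeps 155.135.
Round 1 (the defendant proposes): the plaintiff can get 155.135 next round, worth 0.77 × 155.135 = 119.45395 now, so the defendant offers 119.45395, keeping 80.54605.

119.45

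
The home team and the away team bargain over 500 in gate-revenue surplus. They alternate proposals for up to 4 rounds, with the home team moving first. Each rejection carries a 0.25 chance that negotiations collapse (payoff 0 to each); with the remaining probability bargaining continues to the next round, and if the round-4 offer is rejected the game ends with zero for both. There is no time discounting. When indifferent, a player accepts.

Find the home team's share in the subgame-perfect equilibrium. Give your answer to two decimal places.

195.31

Round 4 (the away team proposes): rejection yields 0 for the home team; the away team offers 0 and keeps 500.
Round 3 (the home team proposes): rejecting gives the away team an expected 0.75 × 500 = 375. The home team offers 375 and keeps 500 − 375 = 125.
Round 2 (the away team proposes): rejecting gives the home team an expected 0.75 × 125 = 93.75, so the away team offers 93.75, keeping 406.25.
Round 1 (the home team proposes): rejecting gives the away team an expected 0.75 × 406.25 = 304.6875, so the home team offers 304.6875, keeping 195.3125.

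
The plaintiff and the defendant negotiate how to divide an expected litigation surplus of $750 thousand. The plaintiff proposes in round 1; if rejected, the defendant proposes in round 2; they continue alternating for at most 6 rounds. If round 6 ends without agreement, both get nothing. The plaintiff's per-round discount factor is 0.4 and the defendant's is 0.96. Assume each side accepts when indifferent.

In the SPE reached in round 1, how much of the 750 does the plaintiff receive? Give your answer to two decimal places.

By backward induction:
Round 6 (the defendant proposes): rejection yields 0 for the plaintiff; the defendant offers 0 and keeps 750.
Round 5 (the plaintiff proposes): the defendant can get 750 next round, worth 0.96 × 750 = 720 now; the plaintiff offers that and keeps 30.
Round 4 (the defendant proposes): the plaintiff can get 30 next round, worth 0.4 × 30 = 12 now, so the defendant offers 12, keeping 738.
Round 3 (the plaintiff proposes): the defendant can get 738 next round, worth 0.96 × 738 = 708.48 now. The plaintiff offers 708.48 and keeps 750 − 708.48 = 41.52.
Round 2 (the defendant proposes): the plaintiff can get 41.52 next round, worth 0.4 × 41.52 = 16.608 now. The defendant offers 16.608 and keeps 750 − 16.608 = 733.392.
Round 1 (the plaintiff proposes): the defendant can get 733.392 next round, worth 0.96 × 733.392 = 704.05632 now, so the plaintiff offers 704.05632, keeping 45.94368.

45.94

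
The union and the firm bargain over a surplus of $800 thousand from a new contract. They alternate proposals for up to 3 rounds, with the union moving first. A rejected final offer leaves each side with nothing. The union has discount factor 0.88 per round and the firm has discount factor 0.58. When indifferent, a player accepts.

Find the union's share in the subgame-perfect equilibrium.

744.32

Round 3 (the union proposes): the firm will accept anything ≥ 0, so the union offers 0 and keeps 800.
Round 2 (the firm proposes): the union can get 800 next round, worth 0.88 × 800 = 704 now, so the firm offers 704, keeping 96.
Round 1 (the union proposes): the firm can get 96 next round, worth 0.58 × 96 = 55.68 now. The union offers 55.68 and keeps 800 − 55.68 = 744.32.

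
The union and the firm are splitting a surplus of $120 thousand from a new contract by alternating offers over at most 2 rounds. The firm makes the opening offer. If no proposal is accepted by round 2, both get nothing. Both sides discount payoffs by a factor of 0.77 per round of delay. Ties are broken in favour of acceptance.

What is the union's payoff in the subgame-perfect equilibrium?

Round 2 (the union proposes): rejection yields 0 for the firm; the union offers 0 and keeps 120.
Round 1 (the firm proposes): the union can get 120 next round, worth 0.77 × 120 = 92.4 now. The firm offers 92.4 and keeps 120 − 92.4 = 27.6.

92.4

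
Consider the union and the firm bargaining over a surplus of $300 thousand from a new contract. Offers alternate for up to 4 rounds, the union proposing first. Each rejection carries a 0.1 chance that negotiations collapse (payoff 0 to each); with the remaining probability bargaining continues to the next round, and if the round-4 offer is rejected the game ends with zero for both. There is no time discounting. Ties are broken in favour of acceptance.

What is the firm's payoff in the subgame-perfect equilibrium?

245.7

Round 4 (the firm proposes): the union will accept anything ≥ 0, so the firm offers 0 and keeps 300.
Round 3 (the union proposes): rejecting gives the firm an expected 0.9 × 300 = 270; the union offers that and keeps 30.
Round 2 (the firm proposes): rejecting gives the union an expected 0.9 × 30 = 27. The firm offers 27 and keeps 300 − 27 = 273.
Round 1 (the union proposes): rejecting gives the firm an expected 0.9 × 273 = 245.7, so the union offers 245.7, keeping 54.3.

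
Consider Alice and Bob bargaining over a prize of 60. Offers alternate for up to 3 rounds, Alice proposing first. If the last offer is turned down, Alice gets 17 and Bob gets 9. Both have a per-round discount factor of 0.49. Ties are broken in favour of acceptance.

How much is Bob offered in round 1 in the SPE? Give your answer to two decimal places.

17.15

Round 3 (Alice proposes): Bob gets 9 if talks fail, so Alice offers 9 and keeps 51.
Round 2 (Bob proposes): Alice can get 51 next round, worth 0.49 × 51 = 24.99 now, so Bob offers 24.99, keeping 35.01.
Round 1 (Alice proposes): Bob can get 35.01 next round, worth 0.49 × 35.01 = 17.1549 now, so Alice offers 17.1549, keeping 42.8451.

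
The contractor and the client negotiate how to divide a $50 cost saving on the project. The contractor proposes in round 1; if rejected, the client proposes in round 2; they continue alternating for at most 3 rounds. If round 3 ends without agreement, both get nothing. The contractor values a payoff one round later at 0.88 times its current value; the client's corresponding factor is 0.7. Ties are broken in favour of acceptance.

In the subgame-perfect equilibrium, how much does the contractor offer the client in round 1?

4.2

Round 3 (the contractor proposes): the client will accept anything ≥ 0, so the contractor offers 0 and keeps 50.
Round 2 (the client proposes): the contractor can get 50 next round, worth 0.88 × 50 = 44 now, so the client offers 44, keeping 6.
Round 1 (the contractor proposes): the client can get 6 next round, worth 0.7 × 6 = 4.2 now; the contractor offers that and keeps 45.8.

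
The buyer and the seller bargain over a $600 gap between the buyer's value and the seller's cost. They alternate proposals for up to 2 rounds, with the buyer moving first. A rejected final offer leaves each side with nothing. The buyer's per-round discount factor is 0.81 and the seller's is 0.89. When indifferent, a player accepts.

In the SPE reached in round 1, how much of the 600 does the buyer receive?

Round 2 (the seller proposes): the buyer will accept anything ≥ 0, so the seller offers 0 and keeps 600.
Round 1 (the buyer proposes): the seller can get 600 next round, worth 0.89 × 600 = 534 now, so the buyer offers 534, keeping 66.

66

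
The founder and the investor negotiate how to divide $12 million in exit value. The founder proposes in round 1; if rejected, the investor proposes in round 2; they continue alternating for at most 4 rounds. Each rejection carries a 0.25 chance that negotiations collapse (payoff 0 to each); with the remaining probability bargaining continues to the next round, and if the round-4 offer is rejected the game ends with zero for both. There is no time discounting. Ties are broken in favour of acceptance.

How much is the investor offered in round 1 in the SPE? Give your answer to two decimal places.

By backward induction:
Round 4 (the investor proposes): rejection yields 0 for the founder; the investor offers 0 and keeps 12.
Round 3 (the founder proposes): rejecting gives the investor an expected 0.75 × 12 = 9. The founder offers 9 and keeps 12 − 9 = 3.
Round 2 (the investor proposes): rejecting gives the founder an expected 0.75 × 3 = 2.25. The investor offers 2.25 and keeps 12 − 2.25 = 9.75.
Round 1 (the founder proposes): rejecting gives the investor an expected 0.75 × 9.75 = 7.3125; the founder offers that and keeps 4.6875.

7.31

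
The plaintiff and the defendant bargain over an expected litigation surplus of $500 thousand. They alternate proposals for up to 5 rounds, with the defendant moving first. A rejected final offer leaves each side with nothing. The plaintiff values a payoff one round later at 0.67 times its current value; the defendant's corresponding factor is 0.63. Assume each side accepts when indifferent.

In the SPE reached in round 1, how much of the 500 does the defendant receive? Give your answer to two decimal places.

Round 5 (the defendant proposes): the plaintiff will accept anything ≥ 0, so the defendant offers 0 and keeps 500.
Round 4 (the plaintiff proposes): the defendant can get 500 next round, worth 0.63 × 500 = 315 now. The plaintiff offers 315 and keeps 500 − 315 = 185.
Round 3 (the defendant proposes): the plaintiff can get 185 next round, worth 0.67 × 185 = 123.95 now, so the defendant offers 123.95, keeping 376.05.
Round 2 (the plaintiff proposes): the defendant can get 376.05 next round, worth 0.63 × 376.05 = 236.9115 now; the plaintiff offers that and keeps 263.0885.
Round 1 (the defendant proposes): the plaintiff can get 263.0885 next round, worth 0.67 × 263.0885 = 176.269295 now. The defendant offers 176.269295 and keeps 500 − 176.269295 = 323.730705.

323.73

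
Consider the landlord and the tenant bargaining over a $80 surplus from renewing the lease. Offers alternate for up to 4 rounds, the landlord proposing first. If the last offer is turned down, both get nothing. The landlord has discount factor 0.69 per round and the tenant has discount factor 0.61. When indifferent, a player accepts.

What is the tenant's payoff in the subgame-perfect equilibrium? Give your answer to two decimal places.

Work backward from the last round.
Round 4 (the tenant proposes): rejection yields 0 for the landlord; the tenant offers 0 and keeps 80.
Round 3 (the landlord proposes): the tenant can get 80 next round, worth 0.61 × 80 = 48.8 now, so the landlord offers 48.8, keeping 31.2.
Round 2 (the tenant proposes): the landlord can get 31.2 next round, worth 0.69 × 31.2 = 21.528 now, so the tenant offers 21.528, keeping 58.472.
Round 1 (the landlord proposes): the tenant can get 58.472 next round, worth 0.61 × 58.472 = 35.66792 now; the landlord offers that and keeps 44.33208.

35.67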